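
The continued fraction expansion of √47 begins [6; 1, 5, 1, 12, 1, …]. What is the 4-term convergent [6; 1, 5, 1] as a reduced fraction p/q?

48/7

Use the convergent recurrence hₖ = aₖ·hₖ₋₁ + hₖ₋₂ (and likewise for the denominators kₖ):
a_0 = 6: 6/1
a_1 = 1: 7/1
a_2 = 5: 41/6
a_3 = 1: 48/7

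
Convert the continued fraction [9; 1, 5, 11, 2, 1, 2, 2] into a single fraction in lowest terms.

12934/1315

Start with 2.
2 + 1/(2/1) = 2 + 1/2 = 5/2
1 + 1/(5/2) = 1 + 2/5 = 7/5
2 + 1/(7/5) = 2 + 5/7 = 19/7
11 + 1/(19/7) = 11 + 7/19 = 216/19
5 + 1/(216/19) = 5 + 19/216 = 1099/216
1 + 1/(1099/216) = 1 + 216/1099 = 1315/1099
9 + 1/(1315/1099) = 9 + 1099/1315 = 12934/1315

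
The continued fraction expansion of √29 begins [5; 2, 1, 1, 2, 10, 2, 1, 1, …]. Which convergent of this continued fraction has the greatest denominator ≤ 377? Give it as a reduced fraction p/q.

1524/283

a_0 = 5: 5/1  (≤ bound)
a_1 = 2: 11/2  (≤ bound)
a_2 = 1: 16/3  (≤ bound)
a_3 = 1: 27/5  (≤ bound)
a_4 = 2: 70/13  (≤ bound)
a_5 = 10: 727/135  (≤ bound)
a_6 = 2: 1524/283  (≤ bound)
a_7 = 1: 2251/418  (> 377, stop)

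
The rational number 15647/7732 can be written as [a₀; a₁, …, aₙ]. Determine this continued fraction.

Repeatedly divide and take the remainder:
15647 ÷ 7732 → quotient 2, remainder 183
7732 ÷ 183 → quotient 42, remainder 46
183 ÷ 46 → quotient 3, remainder 45
46 ÷ 45 → quotient 1, remainder 1
45 ÷ 1 → quotient 45, remainder 0

[2; 42, 3, 1, 45]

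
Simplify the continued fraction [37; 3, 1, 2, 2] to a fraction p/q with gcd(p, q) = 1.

Start with 2.
2 + 1/(2/1) = 2 + 1/2 = 5/2
1 + 1/(5/2) = 1 + 2/5 = 7/5
3 + 1/(7/5) = 3 + 5/7 = 26/7
37 + 1/(26/7) = 37 + 7/26 = 969/26

969/26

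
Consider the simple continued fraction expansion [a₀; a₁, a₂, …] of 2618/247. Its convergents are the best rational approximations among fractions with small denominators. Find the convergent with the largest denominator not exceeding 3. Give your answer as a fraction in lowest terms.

21/2

List convergents until the denominator exceeds the bound:
a_0 = 10: 10/1  (≤ bound)
a_1 = 1: 11/1  (≤ bound)
a_2 = 1: 21/2  (≤ bound)
a_3 = 2: 53/5  (> 3, stop)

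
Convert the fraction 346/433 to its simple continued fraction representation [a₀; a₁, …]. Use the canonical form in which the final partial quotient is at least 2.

346 ÷ 433 → quotient 0, remainder 346
433 ÷ 346 → quotient 1, remainder 87
346 ÷ 87 → quotient 3, remainder 85
87 ÷ 85 → quotient 1, remainder 2
85 ÷ 2 → quotient 42, remainder 1
2 ÷ 1 → quotient 2, remainder 0

[0; 1, 3, 1, 42, 2]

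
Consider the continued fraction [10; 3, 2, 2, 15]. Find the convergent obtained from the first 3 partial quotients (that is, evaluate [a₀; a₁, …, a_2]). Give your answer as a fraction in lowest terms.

72/7

Work from the innermost term outward:
Start with 2.
3 + 1/(2/1) = 3 + 1/2 = 7/2
10 + 1/(7/2) = 10 + 2/7 = 72/7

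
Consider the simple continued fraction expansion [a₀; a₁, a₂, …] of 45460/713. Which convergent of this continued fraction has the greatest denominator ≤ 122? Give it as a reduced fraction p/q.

1849/29

a_0 = 63: 63/1  (≤ bound)
a_1 = 1: 64/1  (≤ bound)
a_2 = 3: 255/4  (≤ bound)
a_3 = 6: 1594/25  (≤ bound)
a_4 = 1: 1849/29  (≤ bound)
a_5 = 7: 14537/228  (> 122, stop)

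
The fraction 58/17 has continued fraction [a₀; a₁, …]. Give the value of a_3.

3

⌊58/17⌋ = 3, remainder 7
⌊17/7⌋ = 2, remainder 3
⌊7/3⌋ = 2, remainder 1
⌊3/1⌋ = 3, remainder 0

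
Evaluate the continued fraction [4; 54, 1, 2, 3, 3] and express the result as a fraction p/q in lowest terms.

Starting at the tail and folding back:
Start with 3.
3 + 1/(3/1) = 3 + 1/3 = 10/3
2 + 1/(10/3) = 2 + 3/10 = 23/10
1 + 1/(23/10) = 1 + 10/23 = 33/23
54 + 1/(33/23) = 54 + 23/33 = 1805/33
4 + 1/(1805/33) = 4 + 33/1805 = 7253/1805

7253/1805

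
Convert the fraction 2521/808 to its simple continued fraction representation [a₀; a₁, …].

Apply division with remainder until the remainder is 0:
⌊2521/808⌋ = 3, remainder 97
⌊808/97⌋ = 8, remainder 32
⌊97/32⌋ = 3, remainder 1
⌊32/1⌋ = 32, remainder 0

[3; 8, 3, 32]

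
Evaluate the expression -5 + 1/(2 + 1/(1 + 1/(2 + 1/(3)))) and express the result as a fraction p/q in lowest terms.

-125/27

Starting at the tail and folding back:
Start with 3.
2 + 1/(3/1) = 2 + 1/3 = 7/3
1 + 1/(7/3) = 1 + 3/7 = 10/7
2 + 1/(10/7) = 2 + 7/10 = 27/10
-5 + 1/(27/10) = -5 + 10/27 = -125/27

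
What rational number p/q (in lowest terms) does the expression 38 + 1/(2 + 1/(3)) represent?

a_0 = 38: 38/1
a_1 = 2: 77/2
a_2 = 3: 269/7

269/7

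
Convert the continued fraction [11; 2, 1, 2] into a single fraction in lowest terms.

91/8

a_0 = 11: 11/1
a_1 = 2: 23/2
a_2 = 1: 34/3
a_3 = 2: 91/8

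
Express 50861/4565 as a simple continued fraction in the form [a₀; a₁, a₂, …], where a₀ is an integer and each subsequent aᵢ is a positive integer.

50861 = 11·4565 + 646, so a_0 = 11
4565 = 7·646 + 43, so a_1 = 7
646 = 15·43 + 1, so a_2 = 15
43 = 43·1 + 0, so a_3 = 43

[11; 7, 15, 43]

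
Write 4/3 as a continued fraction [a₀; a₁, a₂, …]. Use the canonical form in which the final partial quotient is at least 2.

[1; 3]

4 ÷ 3 → quotient 1, remainder 1
3 ÷ 1 → quotient 3, remainder 0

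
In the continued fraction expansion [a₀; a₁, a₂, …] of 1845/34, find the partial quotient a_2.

1

Run the Euclidean algorithm, recording each quotient:
1845 = 54·34 + 9, so a_0 = 54
34 = 3·9 + 7, so a_1 = 3
9 = 1·7 + 2, so a_2 = 1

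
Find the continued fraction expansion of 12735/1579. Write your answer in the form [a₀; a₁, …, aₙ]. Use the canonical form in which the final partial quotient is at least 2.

[8; 15, 3, 34]

12735 ÷ 1579 → quotient 8, remainder 103
1579 ÷ 103 → quotient 15, remainder 34
103 ÷ 34 → quotient 3, remainder 1
34 ÷ 1 → quotient 34, remainder 0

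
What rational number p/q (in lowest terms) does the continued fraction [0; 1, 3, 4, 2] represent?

29/38

a_0 = 0: 0/1
a_1 = 1: 1/1
a_2 = 3: 3/4
a_3 = 4: 13/17
a_4 = 2: 29/38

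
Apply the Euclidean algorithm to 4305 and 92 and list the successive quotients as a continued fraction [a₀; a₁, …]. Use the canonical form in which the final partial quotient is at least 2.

4305 = 46·92 + 73, so a_0 = 46
92 = 1·73 + 19, so a_1 = 1
73 = 3·19 + 16, so a_2 = 3
19 = 1·16 + 3, so a_3 = 1
16 = 5·3 + 1, so a_4 = 5
3 = 3·1 + 0, so a_5 = 3

[46; 1, 3, 1, 5, 3]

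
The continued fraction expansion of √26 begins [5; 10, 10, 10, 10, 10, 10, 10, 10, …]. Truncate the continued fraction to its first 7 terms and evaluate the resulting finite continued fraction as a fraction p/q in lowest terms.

5357035/1050601

Start with 10.
10 + 1/(10/1) = 10 + 1/10 = 101/10
10 + 1/(101/10) = 10 + 10/101 = 1020/101
10 + 1/(1020/101) = 10 + 101/1020 = 10301/1020
10 + 1/(10301/1020) = 10 + 1020/10301 = 104030/10301
10 + 1/(104030/10301) = 10 + 10301/104030 = 1050601/104030
5 + 1/(1050601/104030) = 5 + 104030/1050601 = 5357035/1050601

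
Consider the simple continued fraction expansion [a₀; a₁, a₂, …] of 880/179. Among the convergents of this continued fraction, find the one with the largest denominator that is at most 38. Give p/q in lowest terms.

a_0 = 4: 4/1  (≤ bound)
a_1 = 1: 5/1  (≤ bound)
a_2 = 10: 54/11  (≤ bound)
a_3 = 1: 59/12  (≤ bound)
a_4 = 14: 880/179  (> 38, stop)

59/12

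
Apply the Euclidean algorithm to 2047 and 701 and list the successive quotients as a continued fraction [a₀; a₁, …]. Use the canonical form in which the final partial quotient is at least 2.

[2; 1, 11, 1, 1, 13, 2]

⌊2047/701⌋ = 2, remainder 645
⌊701/645⌋ = 1, remainder 56
⌊645/56⌋ = 11, remainder 29
⌊56/29⌋ = 1, remainder 27
⌊29/27⌋ = 1, remainder 2
⌊27/2⌋ = 13, remainder 1
⌊2/1⌋ = 2, remainder 0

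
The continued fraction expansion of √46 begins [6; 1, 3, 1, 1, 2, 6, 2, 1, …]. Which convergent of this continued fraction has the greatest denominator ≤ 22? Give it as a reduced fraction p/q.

a_0 = 6: 6/1  (≤ bound)
a_1 = 1: 7/1  (≤ bound)
a_2 = 3: 27/4  (≤ bound)
a_3 = 1: 34/5  (≤ bound)
a_4 = 1: 61/9  (≤ bound)
a_5 = 2: 156/23  (> 22, stop)

61/9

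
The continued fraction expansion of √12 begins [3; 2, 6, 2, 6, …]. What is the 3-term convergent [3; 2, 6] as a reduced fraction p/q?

45/13

Start with 6.
2 + 1/(6/1) = 2 + 1/6 = 13/6
3 + 1/(13/6) = 3 + 6/13 = 45/13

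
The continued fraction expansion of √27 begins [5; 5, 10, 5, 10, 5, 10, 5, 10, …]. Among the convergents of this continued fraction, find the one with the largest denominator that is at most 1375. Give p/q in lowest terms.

1351/260

List convergents until the denominator exceeds the bound:
a_0 = 5: 5/1  (≤ bound)
a_1 = 5: 26/5  (≤ bound)
a_2 = 10: 265/51  (≤ bound)
a_3 = 5: 1351/260  (≤ bound)
a_4 = 10: 13775/2651  (> 1375, stop)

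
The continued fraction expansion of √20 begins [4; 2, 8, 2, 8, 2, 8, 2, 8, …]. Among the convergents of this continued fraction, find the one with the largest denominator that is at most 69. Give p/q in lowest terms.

161/36

a_0 = 4: 4/1  (≤ bound)
a_1 = 2: 9/2  (≤ bound)
a_2 = 8: 76/17  (≤ bound)
a_3 = 2: 161/36  (≤ bound)
a_4 = 8: 1364/305  (> 69, stop)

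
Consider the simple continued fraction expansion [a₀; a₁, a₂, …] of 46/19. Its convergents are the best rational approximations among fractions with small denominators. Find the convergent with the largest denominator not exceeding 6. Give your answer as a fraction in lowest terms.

a_0 = 2: 2/1  (≤ bound)
a_1 = 2: 5/2  (≤ bound)
a_2 = 2: 12/5  (≤ bound)
a_3 = 1: 17/7  (> 6, stop)

12/5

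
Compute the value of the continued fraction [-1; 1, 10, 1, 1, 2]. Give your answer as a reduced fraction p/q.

-5/58

Use the convergent recurrence hₖ = aₖ·hₖ₋₁ + hₖ₋₂ (and likewise for the denominators kₖ):
a_0 = -1: -1/1
a_1 = 1: 0/1
a_2 = 10: -1/11
a_3 = 1: -1/12
a_4 = 1: -2/23
a_5 = 2: -5/58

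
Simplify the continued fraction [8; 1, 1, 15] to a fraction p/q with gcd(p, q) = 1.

Start with 15.
1 + 1/(15/1) = 1 + 1/15 = 16/15
1 + 1/(16/15) = 1 + 15/16 = 31/16
8 + 1/(31/16) = 8 + 16/31 = 264/31

264/31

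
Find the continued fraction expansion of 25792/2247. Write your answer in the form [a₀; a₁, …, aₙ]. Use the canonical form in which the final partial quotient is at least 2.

[11; 2, 11, 12, 8]

Run the Euclidean algorithm, recording each quotient:
⌊25792/2247⌋ = 11, remainder 1075
⌊2247/1075⌋ = 2, remainder 97
⌊1075/97⌋ = 11, remainder 8
⌊97/8⌋ = 12, remainder 1
⌊8/1⌋ = 8, remainder 0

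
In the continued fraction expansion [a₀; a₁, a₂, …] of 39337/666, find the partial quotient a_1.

⌊39337/666⌋ = 59, remainder 43
⌊666/43⌋ = 15, remainder 21

15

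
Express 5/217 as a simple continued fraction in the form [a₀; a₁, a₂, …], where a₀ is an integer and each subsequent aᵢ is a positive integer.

Run the Euclidean algorithm, recording each quotient:
5 = 0·217 + 5, so a_0 = 0
217 = 43·5 + 2, so a_1 = 43
5 = 2·2 + 1, so a_2 = 2
2 = 2·1 + 0, so a_3 = 2

[0; 43, 2, 2]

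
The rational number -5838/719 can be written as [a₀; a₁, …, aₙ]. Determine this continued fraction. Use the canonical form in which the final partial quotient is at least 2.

-5838 ÷ 719 → quotient -9, remainder 633
719 ÷ 633 → quotient 1, remainder 86
633 ÷ 86 → quotient 7, remainder 31
86 ÷ 31 → quotient 2, remainder 24
31 ÷ 24 → quotient 1, remainder 7
24 ÷ 7 → quotient 3, remainder 3
7 ÷ 3 → quotient 2, remainder 1
3 ÷ 1 → quotient 3, remainder 0

[-9; 1, 7, 2, 1, 3, 2, 3]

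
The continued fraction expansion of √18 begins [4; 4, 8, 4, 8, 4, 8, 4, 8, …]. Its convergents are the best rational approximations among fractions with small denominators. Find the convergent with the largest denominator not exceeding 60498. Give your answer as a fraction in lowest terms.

161564/38081

a_0 = 4: 4/1  (≤ bound)
a_1 = 4: 17/4  (≤ bound)
a_2 = 8: 140/33  (≤ bound)
a_3 = 4: 577/136  (≤ bound)
a_4 = 8: 4756/1121  (≤ bound)
a_5 = 4: 19601/4620  (≤ bound)
a_6 = 8: 161564/38081  (≤ bound)
a_7 = 4: 665857/156944  (> 60498, stop)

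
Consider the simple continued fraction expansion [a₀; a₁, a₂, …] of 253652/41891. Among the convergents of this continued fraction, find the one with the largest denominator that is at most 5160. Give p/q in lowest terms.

31129/5141

a_0 = 6: 6/1  (≤ bound)
a_1 = 18: 109/18  (≤ bound)
a_2 = 6: 660/109  (≤ bound)
a_3 = 47: 31129/5141  (≤ bound)
a_4 = 1: 31789/5250  (> 5160, stop)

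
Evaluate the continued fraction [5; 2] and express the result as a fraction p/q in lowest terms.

11/2

Work from the innermost term outward:
Start with 2.
5 + 1/(2/1) = 5 + 1/2 = 11/2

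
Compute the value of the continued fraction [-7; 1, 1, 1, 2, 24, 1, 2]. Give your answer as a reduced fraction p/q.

-3831/601

Compute successive convergents:
a_0 = -7: -7/1
a_1 = 1: -6/1
a_2 = 1: -13/2
a_3 = 1: -19/3
a_4 = 2: -51/8
a_5 = 24: -1243/195
a_6 = 1: -1294/203
a_7 = 2: -3831/601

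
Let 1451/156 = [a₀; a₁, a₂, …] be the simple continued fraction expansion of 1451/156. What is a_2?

1451 = 9·156 + 47, so a_0 = 9
156 = 3·47 + 15, so a_1 = 3
47 = 3·15 + 2, so a_2 = 3

3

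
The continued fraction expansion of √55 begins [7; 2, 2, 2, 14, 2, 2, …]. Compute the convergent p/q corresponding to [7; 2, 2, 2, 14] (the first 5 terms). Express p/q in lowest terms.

1283/173

a_0 = 7: 7/1
a_1 = 2: 15/2
a_2 = 2: 37/5
a_3 = 2: 89/12
a_4 = 14: 1283/173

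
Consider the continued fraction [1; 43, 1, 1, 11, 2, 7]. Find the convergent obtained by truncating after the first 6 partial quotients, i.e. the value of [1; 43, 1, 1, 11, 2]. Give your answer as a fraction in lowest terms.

2137/2089

Starting at the tail and folding back:
Start with 2.
11 + 1/(2/1) = 11 + 1/2 = 23/2
1 + 1/(23/2) = 1 + 2/23 = 25/23
1 + 1/(25/23) = 1 + 23/25 = 48/25
43 + 1/(48/25) = 43 + 25/48 = 2089/48
1 + 1/(2089/48) = 1 + 48/2089 = 2137/2089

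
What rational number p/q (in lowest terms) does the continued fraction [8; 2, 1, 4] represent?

117/14

a_0 = 8: 8/1
a_1 = 2: 17/2
a_2 = 1: 25/3
a_3 = 4: 117/14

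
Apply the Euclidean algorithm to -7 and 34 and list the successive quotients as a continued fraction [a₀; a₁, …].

-7 ÷ 34 → quotient -1, remainder 27
34 ÷ 27 → quotient 1, remainder 7
27 ÷ 7 → quotient 3, remainder 6
7 ÷ 6 → quotient 1, remainder 1
6 ÷ 1 → quotient 6, remainder 0

[-1; 1, 3, 1, 6]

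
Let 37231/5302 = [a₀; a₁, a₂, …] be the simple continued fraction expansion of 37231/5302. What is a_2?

Run the Euclidean algorithm, recording each quotient:
37231 = 7·5302 + 117, so a_0 = 7
5302 = 45·117 + 37, so a_1 = 45
117 = 3·37 + 6, so a_2 = 3

3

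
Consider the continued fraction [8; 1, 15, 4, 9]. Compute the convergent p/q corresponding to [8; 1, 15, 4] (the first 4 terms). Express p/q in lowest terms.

a_0 = 8: 8/1
a_1 = 1: 9/1
a_2 = 15: 143/16
a_3 = 4: 581/65

581/65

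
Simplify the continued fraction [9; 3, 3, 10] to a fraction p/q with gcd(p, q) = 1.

Use the convergent recurrence hₖ = aₖ·hₖ₋₁ + hₖ₋₂ (and likewise for the denominators kₖ):
a_0 = 9: 9/1
a_1 = 3: 28/3
a_2 = 3: 93/10
a_3 = 10: 958/103

958/103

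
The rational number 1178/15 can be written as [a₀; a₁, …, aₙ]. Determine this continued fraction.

⌊1178/15⌋ = 78, remainder 8
⌊15/8⌋ = 1, remainder 7
⌊8/7⌋ = 1, remainder 1
⌊7/1⌋ = 7, remainder 0

[78; 1, 1, 7]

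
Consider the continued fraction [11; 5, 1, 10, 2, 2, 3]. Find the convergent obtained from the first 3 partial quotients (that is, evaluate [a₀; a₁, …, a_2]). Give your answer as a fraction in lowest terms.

Start with 1.
5 + 1/(1/1) = 5 + 1/1 = 6/1
11 + 1/(6/1) = 11 + 1/6 = 67/6

67/6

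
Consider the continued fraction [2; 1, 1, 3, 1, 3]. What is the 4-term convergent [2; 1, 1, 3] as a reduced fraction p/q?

Start with 3.
1 + 1/(3/1) = 1 + 1/3 = 4/3
1 + 1/(4/3) = 1 + 3/4 = 7/4
2 + 1/(7/4) = 2 + 4/7 = 18/7

18/7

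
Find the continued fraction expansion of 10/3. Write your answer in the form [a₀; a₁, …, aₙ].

10 = 3·3 + 1, so a_0 = 3
3 = 3·1 + 0, so a_1 = 3

[3; 3]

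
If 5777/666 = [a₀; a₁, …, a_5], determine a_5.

Apply division with remainder until the remainder is 0:
5777 = 8·666 + 449, so a_0 = 8
666 = 1·449 + 217, so a_1 = 1
449 = 2·217 + 15, so a_2 = 2
217 = 14·15 + 7, so a_3 = 14
15 = 2·7 + 1, so a_4 = 2
7 = 7·1 + 0, so a_5 = 7

7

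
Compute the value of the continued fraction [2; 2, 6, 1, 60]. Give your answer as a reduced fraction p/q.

2252/913

a_0 = 2: 2/1
a_1 = 2: 5/2
a_2 = 6: 32/13
a_3 = 1: 37/15
a_4 = 60: 2252/913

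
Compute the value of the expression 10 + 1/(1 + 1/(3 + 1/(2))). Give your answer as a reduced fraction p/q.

Build up convergents one term at a time:
a_0 = 10: 10/1
a_1 = 1: 11/1
a_2 = 3: 43/4
a_3 = 2: 97/9

97/9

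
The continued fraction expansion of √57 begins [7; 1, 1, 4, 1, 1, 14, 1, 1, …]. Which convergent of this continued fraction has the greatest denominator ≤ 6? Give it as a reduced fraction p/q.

List convergents until the denominator exceeds the bound:
a_0 = 7: 7/1  (≤ bound)
a_1 = 1: 8/1  (≤ bound)
a_2 = 1: 15/2  (≤ bound)
a_3 = 4: 68/9  (> 6, stop)

15/2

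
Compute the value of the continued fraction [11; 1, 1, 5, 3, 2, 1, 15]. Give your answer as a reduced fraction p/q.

21020/1821

a_0 = 11: 11/1
a_1 = 1: 12/1
a_2 = 1: 23/2
a_3 = 5: 127/11
a_4 = 3: 404/35
a_5 = 2: 935/81
a_6 = 1: 1339/116
a_7 = 15: 21020/1821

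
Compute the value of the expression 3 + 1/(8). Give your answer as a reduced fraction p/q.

Work from the innermost term outward:
Start with 8.
3 + 1/(8/1) = 3 + 1/8 = 25/8

25/8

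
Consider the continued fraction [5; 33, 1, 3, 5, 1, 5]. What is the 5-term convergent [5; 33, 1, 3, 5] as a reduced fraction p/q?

a_0 = 5: 5/1
a_1 = 33: 166/33
a_2 = 1: 171/34
a_3 = 3: 679/135
a_4 = 5: 3566/709

3566/709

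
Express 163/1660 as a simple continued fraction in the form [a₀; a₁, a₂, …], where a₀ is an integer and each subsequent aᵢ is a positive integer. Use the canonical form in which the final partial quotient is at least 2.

[0; 10, 5, 2, 3, 4]

⌊163/1660⌋ = 0, remainder 163
⌊1660/163⌋ = 10, remainder 30
⌊163/30⌋ = 5, remainder 13
⌊30/13⌋ = 2, remainder 4
⌊13/4⌋ = 3, remainder 1
⌊4/1⌋ = 4, remainder 0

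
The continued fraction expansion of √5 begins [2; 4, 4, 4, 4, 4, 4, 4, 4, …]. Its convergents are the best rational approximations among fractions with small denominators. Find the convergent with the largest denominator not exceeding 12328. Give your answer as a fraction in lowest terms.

List convergents until the denominator exceeds the bound:
a_0 = 2: 2/1  (≤ bound)
a_1 = 4: 9/4  (≤ bound)
a_2 = 4: 38/17  (≤ bound)
a_3 = 4: 161/72  (≤ bound)
a_4 = 4: 682/305  (≤ bound)
a_5 = 4: 2889/1292  (≤ bound)
a_6 = 4: 12238/5473  (≤ bound)
a_7 = 4: 51841/23184  (> 12328, stop)

12238/5473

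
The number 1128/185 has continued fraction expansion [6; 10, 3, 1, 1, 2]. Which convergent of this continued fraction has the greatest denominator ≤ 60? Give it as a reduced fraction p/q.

250/41

a_0 = 6: 6/1  (≤ bound)
a_1 = 10: 61/10  (≤ bound)
a_2 = 3: 189/31  (≤ bound)
a_3 = 1: 250/41  (≤ bound)
a_4 = 1: 439/72  (> 60, stop)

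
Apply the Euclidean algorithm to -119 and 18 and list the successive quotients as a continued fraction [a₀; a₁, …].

-119 ÷ 18 → quotient -7, remainder 7
18 ÷ 7 → quotient 2, remainder 4
7 ÷ 4 → quotient 1, remainder 3
4 ÷ 3 → quotient 1, remainder 1
3 ÷ 1 → quotient 3, remainder 0

[-7; 2, 1, 1, 3]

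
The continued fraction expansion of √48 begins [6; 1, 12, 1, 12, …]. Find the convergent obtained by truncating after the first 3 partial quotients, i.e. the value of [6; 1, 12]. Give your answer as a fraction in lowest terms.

Use the convergent recurrence hₖ = aₖ·hₖ₋₁ + hₖ₋₂ (and likewise for the denominators kₖ):
a_0 = 6: 6/1
a_1 = 1: 7/1
a_2 = 12: 90/13

90/13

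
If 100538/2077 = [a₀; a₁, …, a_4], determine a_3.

7

Run the Euclidean algorithm, recording each quotient:
100538 = 48·2077 + 842, so a_0 = 48
2077 = 2·842 + 393, so a_1 = 2
842 = 2·393 + 56, so a_2 = 2
393 = 7·56 + 1, so a_3 = 7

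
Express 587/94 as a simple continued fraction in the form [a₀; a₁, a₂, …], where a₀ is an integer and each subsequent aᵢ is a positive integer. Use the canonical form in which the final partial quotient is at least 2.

[6; 4, 11, 2]

⌊587/94⌋ = 6, remainder 23
⌊94/23⌋ = 4, remainder 2
⌊23/2⌋ = 11, remainder 1
⌊2/1⌋ = 2, remainder 0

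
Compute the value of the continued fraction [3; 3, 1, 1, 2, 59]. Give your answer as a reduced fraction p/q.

Start with 59.
2 + 1/(59/1) = 2 + 1/59 = 119/59
1 + 1/(119/59) = 1 + 59/119 = 178/119
1 + 1/(178/119) = 1 + 119/178 = 297/178
3 + 1/(297/178) = 3 + 178/297 = 1069/297
3 + 1/(1069/297) = 3 + 297/1069 = 3504/1069

3504/1069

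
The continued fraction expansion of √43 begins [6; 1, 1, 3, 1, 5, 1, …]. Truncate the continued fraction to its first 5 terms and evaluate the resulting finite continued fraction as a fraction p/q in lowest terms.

59/9

a_0 = 6: 6/1
a_1 = 1: 7/1
a_2 = 1: 13/2
a_3 = 3: 46/7
a_4 = 1: 59/9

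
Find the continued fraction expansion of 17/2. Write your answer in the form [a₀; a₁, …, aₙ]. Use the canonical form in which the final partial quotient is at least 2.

Apply division with remainder until the remainder is 0:
⌊17/2⌋ = 8, remainder 1
⌊2/1⌋ = 2, remainder 0

[8; 2]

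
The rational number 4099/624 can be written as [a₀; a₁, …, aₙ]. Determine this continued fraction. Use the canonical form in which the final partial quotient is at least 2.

Repeatedly divide and take the remainder:
4099 ÷ 624 → quotient 6, remainder 355
624 ÷ 355 → quotient 1, remainder 269
355 ÷ 269 → quotient 1, remainder 86
269 ÷ 86 → quotient 3, remainder 11
86 ÷ 11 → quotient 7, remainder 9
11 ÷ 9 → quotient 1, remainder 2
9 ÷ 2 → quotient 4, remainder 1
2 ÷ 1 → quotient 2, remainder 0

[6; 1, 1, 3, 7, 1, 4, 2]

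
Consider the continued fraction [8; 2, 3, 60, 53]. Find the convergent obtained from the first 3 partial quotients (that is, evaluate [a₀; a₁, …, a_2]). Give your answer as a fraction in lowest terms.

Use the convergent recurrence hₖ = aₖ·hₖ₋₁ + hₖ₋₂ (and likewise for the denominators kₖ):
a_0 = 8: 8/1
a_1 = 2: 17/2
a_2 = 3: 59/7

59/7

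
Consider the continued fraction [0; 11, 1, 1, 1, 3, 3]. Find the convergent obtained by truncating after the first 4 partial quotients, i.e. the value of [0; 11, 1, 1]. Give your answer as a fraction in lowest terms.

Compute successive convergents:
a_0 = 0: 0/1
a_1 = 11: 1/11
a_2 = 1: 1/12
a_3 = 1: 2/23

2/23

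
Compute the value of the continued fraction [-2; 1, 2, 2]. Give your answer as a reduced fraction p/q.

Start with 2.
2 + 1/(2/1) = 2 + 1/2 = 5/2
1 + 1/(5/2) = 1 + 2/5 = 7/5
-2 + 1/(7/5) = -2 + 5/7 = -9/7

-9/7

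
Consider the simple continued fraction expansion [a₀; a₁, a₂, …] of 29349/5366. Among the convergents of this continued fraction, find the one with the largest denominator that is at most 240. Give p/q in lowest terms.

268/49

a_0 = 5: 5/1  (≤ bound)
a_1 = 2: 11/2  (≤ bound)
a_2 = 7: 82/15  (≤ bound)
a_3 = 1: 93/17  (≤ bound)
a_4 = 2: 268/49  (≤ bound)
a_5 = 8: 2237/409  (> 240, stop)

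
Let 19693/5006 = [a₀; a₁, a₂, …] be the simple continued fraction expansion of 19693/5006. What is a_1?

19693 = 3·5006 + 4675, so a_0 = 3
5006 = 1·4675 + 331, so a_1 = 1

1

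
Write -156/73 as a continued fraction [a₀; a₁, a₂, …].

[-3; 1, 6, 3, 3]

-156 = -3·73 + 63, so a_0 = -3
73 = 1·63 + 10, so a_1 = 1
63 = 6·10 + 3, so a_2 = 6
10 = 3·3 + 1, so a_3 = 3
3 = 3·1 + 0, so a_4 = 3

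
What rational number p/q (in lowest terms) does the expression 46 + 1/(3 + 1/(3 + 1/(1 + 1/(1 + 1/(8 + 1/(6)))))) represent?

a_0 = 46: 46/1
a_1 = 3: 139/3
a_2 = 3: 463/10
a_3 = 1: 602/13
a_4 = 1: 1065/23
a_5 = 8: 9122/197
a_6 = 6: 55797/1205

55797/1205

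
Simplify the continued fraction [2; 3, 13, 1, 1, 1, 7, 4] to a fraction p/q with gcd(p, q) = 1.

Start with 4.
7 + 1/(4/1) = 7 + 1/4 = 29/4
1 + 1/(29/4) = 1 + 4/29 = 33/29
1 + 1/(33/29) = 1 + 29/33 = 62/33
1 + 1/(62/33) = 1 + 33/62 = 95/62
13 + 1/(95/62) = 13 + 62/95 = 1297/95
3 + 1/(1297/95) = 3 + 95/1297 = 3986/1297
2 + 1/(3986/1297) = 2 + 1297/3986 = 9269/3986

9269/3986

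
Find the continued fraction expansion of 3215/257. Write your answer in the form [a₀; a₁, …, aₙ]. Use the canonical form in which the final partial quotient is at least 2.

Apply division with remainder until the remainder is 0:
⌊3215/257⌋ = 12, remainder 131
⌊257/131⌋ = 1, remainder 126
⌊131/126⌋ = 1, remainder 5
⌊126/5⌋ = 25, remainder 1
⌊5/1⌋ = 5, remainder 0

[12; 1, 1, 25, 5]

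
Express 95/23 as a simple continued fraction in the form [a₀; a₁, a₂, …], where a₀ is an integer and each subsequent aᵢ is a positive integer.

⌊95/23⌋ = 4, remainder 3
⌊23/3⌋ = 7, remainder 2
⌊3/2⌋ = 1, remainder 1
⌊2/1⌋ = 2, remainder 0

[4; 7, 1, 2]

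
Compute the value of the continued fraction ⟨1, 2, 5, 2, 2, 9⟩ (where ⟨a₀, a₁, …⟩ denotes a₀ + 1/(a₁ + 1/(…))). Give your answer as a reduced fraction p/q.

809/555

Collapse the nested fraction from the inside out:
Start with 9.
2 + 1/(9/1) = 2 + 1/9 = 19/9
2 + 1/(19/9) = 2 + 9/19 = 47/19
5 + 1/(47/19) = 5 + 19/47 = 254/47
2 + 1/(254/47) = 2 + 47/254 = 555/254
1 + 1/(555/254) = 1 + 254/555 = 809/555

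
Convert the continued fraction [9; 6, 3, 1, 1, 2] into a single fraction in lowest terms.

Use the convergent recurrence hₖ = aₖ·hₖ₋₁ + hₖ₋₂ (and likewise for the denominators kₖ):
a_0 = 9: 9/1
a_1 = 6: 55/6
a_2 = 3: 174/19
a_3 = 1: 229/25
a_4 = 1: 403/44
a_5 = 2: 1035/113

1035/113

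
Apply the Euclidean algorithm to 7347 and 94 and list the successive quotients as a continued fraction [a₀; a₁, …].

[78; 6, 3, 1, 3]

⌊7347/94⌋ = 78, remainder 15
⌊94/15⌋ = 6, remainder 4
⌊15/4⌋ = 3, remainder 3
⌊4/3⌋ = 1, remainder 1
⌊3/1⌋ = 3, remainder 0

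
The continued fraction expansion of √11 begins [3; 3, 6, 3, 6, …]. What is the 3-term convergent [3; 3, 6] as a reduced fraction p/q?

63/19

Work from the innermost term outward:
Start with 6.
3 + 1/(6/1) = 3 + 1/6 = 19/6
3 + 1/(19/6) = 3 + 6/19 = 63/19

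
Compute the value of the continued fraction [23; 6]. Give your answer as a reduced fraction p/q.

139/6

Use the convergent recurrence hₖ = aₖ·hₖ₋₁ + hₖ₋₂ (and likewise for the denominators kₖ):
a_0 = 23: 23/1
a_1 = 6: 139/6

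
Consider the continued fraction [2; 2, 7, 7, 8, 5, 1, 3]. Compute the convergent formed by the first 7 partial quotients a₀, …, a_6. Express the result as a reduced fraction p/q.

13158/5333

Start with 1.
5 + 1/(1/1) = 5 + 1/1 = 6/1
8 + 1/(6/1) = 8 + 1/6 = 49/6
7 + 1/(49/6) = 7 + 6/49 = 349/49
7 + 1/(349/49) = 7 + 49/349 = 2492/349
2 + 1/(2492/349) = 2 + 349/2492 = 5333/2492
2 + 1/(5333/2492) = 2 + 2492/5333 = 13158/5333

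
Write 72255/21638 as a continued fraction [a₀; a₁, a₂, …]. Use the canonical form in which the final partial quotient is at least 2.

[3; 2, 1, 18, 14, 1, 4, 5]

⌊72255/21638⌋ = 3, remainder 7341
⌊21638/7341⌋ = 2, remainder 6956
⌊7341/6956⌋ = 1, remainder 385
⌊6956/385⌋ = 18, remainder 26
⌊385/26⌋ = 14, remainder 21
⌊26/21⌋ = 1, remainder 5
⌊21/5⌋ = 4, remainder 1
⌊5/1⌋ = 5, remainder 0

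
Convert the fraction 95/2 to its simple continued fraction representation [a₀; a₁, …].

95 ÷ 2 → quotient 47, remainder 1
2 ÷ 1 → quotient 2, remainder 0

[47; 2]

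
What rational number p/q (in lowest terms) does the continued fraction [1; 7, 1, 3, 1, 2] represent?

123/109

a_0 = 1: 1/1
a_1 = 7: 8/7
a_2 = 1: 9/8
a_3 = 3: 35/31
a_4 = 1: 44/39
a_5 = 2: 123/109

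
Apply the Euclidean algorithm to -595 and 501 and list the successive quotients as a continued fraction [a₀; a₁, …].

[-2; 1, 4, 3, 31]

-595 = -2·501 + 407, so a_0 = -2
501 = 1·407 + 94, so a_1 = 1
407 = 4·94 + 31, so a_2 = 4
94 = 3·31 + 1, so a_3 = 3
31 = 31·1 + 0, so a_4 = 31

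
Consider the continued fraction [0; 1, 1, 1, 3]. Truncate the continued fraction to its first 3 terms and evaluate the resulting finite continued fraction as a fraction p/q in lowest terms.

a_0 = 0: 0/1
a_1 = 1: 1/1
a_2 = 1: 1/2

1/2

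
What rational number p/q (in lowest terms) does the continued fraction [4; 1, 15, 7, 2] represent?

1195/242

a_0 = 4: 4/1
a_1 = 1: 5/1
a_2 = 15: 79/16
a_3 = 7: 558/113
a_4 = 2: 1195/242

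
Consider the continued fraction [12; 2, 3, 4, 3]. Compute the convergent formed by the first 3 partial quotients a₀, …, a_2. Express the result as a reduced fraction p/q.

87/7

Start with 3.
2 + 1/(3/1) = 2 + 1/3 = 7/3
12 + 1/(7/3) = 12 + 3/7 = 87/7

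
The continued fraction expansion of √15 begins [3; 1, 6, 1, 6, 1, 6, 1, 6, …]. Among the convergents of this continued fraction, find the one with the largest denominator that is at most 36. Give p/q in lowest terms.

31/8

a_0 = 3: 3/1  (≤ bound)
a_1 = 1: 4/1  (≤ bound)
a_2 = 6: 27/7  (≤ bound)
a_3 = 1: 31/8  (≤ bound)
a_4 = 6: 213/55  (> 36, stop)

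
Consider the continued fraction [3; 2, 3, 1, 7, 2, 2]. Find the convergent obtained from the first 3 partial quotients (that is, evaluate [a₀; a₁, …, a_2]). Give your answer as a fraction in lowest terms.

Compute successive convergents:
a_0 = 3: 3/1
a_1 = 2: 7/2
a_2 = 3: 24/7

24/7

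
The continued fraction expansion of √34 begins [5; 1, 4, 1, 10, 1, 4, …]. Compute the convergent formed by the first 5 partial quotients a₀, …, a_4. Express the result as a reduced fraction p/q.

379/65

Work from the innermost term outward:
Start with 10.
1 + 1/(10/1) = 1 + 1/10 = 11/10
4 + 1/(11/10) = 4 + 10/11 = 54/11
1 + 1/(54/11) = 1 + 11/54 = 65/54
5 + 1/(65/54) = 5 + 54/65 = 379/65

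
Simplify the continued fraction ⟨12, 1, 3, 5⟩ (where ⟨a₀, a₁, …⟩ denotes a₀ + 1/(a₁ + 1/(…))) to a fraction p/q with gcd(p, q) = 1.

268/21

a_0 = 12: 12/1
a_1 = 1: 13/1
a_2 = 3: 51/4
a_3 = 5: 268/21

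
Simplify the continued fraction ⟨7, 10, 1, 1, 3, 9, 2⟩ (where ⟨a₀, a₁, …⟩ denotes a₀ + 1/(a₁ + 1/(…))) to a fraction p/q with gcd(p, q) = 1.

Compute successive convergents:
a_0 = 7: 7/1
a_1 = 10: 71/10
a_2 = 1: 78/11
a_3 = 1: 149/21
a_4 = 3: 525/74
a_5 = 9: 4874/687
a_6 = 2: 10273/1448

10273/1448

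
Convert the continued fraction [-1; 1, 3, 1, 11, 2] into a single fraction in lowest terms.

-25/123

a_0 = -1: -1/1
a_1 = 1: 0/1
a_2 = 3: -1/4
a_3 = 1: -1/5
a_4 = 11: -12/59
a_5 = 2: -25/123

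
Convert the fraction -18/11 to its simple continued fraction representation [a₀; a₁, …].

[-2; 2, 1, 3]

-18 = -2·11 + 4, so a_0 = -2
11 = 2·4 + 3, so a_1 = 2
4 = 1·3 + 1, so a_2 = 1
3 = 3·1 + 0, so a_3 = 3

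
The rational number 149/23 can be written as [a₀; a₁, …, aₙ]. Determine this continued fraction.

149 ÷ 23 → quotient 6, remainder 11
23 ÷ 11 → quotient 2, remainder 1
11 ÷ 1 → quotient 11, remainder 0

[6; 2, 11]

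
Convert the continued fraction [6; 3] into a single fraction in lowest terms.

Start with 3.
6 + 1/(3/1) = 6 + 1/3 = 19/3

19/3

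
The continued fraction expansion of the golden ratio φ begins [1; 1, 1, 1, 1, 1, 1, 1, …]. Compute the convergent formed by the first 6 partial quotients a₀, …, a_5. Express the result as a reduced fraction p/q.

Build up convergents one term at a time:
a_0 = 1: 1/1
a_1 = 1: 2/1
a_2 = 1: 3/2
a_3 = 1: 5/3
a_4 = 1: 8/5
a_5 = 1: 13/8

13/8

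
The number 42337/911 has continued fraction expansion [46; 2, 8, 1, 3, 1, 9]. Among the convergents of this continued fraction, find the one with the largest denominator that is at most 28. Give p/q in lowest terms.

a_0 = 46: 46/1  (≤ bound)
a_1 = 2: 93/2  (≤ bound)
a_2 = 8: 790/17  (≤ bound)
a_3 = 1: 883/19  (≤ bound)
a_4 = 3: 3439/74  (> 28, stop)

883/19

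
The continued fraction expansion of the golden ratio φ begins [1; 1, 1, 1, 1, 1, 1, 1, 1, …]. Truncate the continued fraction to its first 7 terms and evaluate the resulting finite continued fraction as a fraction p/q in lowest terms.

Collapse the nested fraction from the inside out:
Start with 1.
1 + 1/(1/1) = 1 + 1/1 = 2/1
1 + 1/(2/1) = 1 + 1/2 = 3/2
1 + 1/(3/2) = 1 + 2/3 = 5/3
1 + 1/(5/3) = 1 + 3/5 = 8/5
1 + 1/(8/5) = 1 + 5/8 = 13/8
1 + 1/(13/8) = 1 + 8/13 = 21/13

21/13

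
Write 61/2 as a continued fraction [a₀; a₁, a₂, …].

61 = 30·2 + 1, so a_0 = 30
2 = 2·1 + 0, so a_1 = 2

[30; 2]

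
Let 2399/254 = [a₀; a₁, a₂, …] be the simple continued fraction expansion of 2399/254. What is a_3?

28

Apply division with remainder until the remainder is 0:
⌊2399/254⌋ = 9, remainder 113
⌊254/113⌋ = 2, remainder 28
⌊113/28⌋ = 4, remainder 1
⌊28/1⌋ = 28, remainder 0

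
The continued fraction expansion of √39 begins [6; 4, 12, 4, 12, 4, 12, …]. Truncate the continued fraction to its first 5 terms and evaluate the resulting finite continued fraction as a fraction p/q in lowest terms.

15294/2449

Work from the innermost term outward:
Start with 12.
4 + 1/(12/1) = 4 + 1/12 = 49/12
12 + 1/(49/12) = 12 + 12/49 = 600/49
4 + 1/(600/49) = 4 + 49/600 = 2449/600
6 + 1/(2449/600) = 6 + 600/2449 = 15294/2449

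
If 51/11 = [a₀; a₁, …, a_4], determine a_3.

1

⌊51/11⌋ = 4, remainder 7
⌊11/7⌋ = 1, remainder 4
⌊7/4⌋ = 1, remainder 3
⌊4/3⌋ = 1, remainder 1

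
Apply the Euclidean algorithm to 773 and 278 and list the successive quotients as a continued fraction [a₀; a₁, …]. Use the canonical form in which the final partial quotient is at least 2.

[2; 1, 3, 1, 1, 3, 1, 6]

Run the Euclidean algorithm, recording each quotient:
773 ÷ 278 → quotient 2, remainder 217
278 ÷ 217 → quotient 1, remainder 61
217 ÷ 61 → quotient 3, remainder 34
61 ÷ 34 → quotient 1, remainder 27
34 ÷ 27 → quotient 1, remainder 7
27 ÷ 7 → quotient 3, remainder 6
7 ÷ 6 → quotient 1, remainder 1
6 ÷ 1 → quotient 6, remainder 0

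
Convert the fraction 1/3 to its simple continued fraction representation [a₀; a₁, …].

1 = 0·3 + 1, so a_0 = 0
3 = 3·1 + 0, so a_1 = 3

[0; 3]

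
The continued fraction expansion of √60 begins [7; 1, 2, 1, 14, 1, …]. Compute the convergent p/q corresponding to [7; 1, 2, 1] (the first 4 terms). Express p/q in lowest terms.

31/4

Compute successive convergents:
a_0 = 7: 7/1
a_1 = 1: 8/1
a_2 = 2: 23/3
a_3 = 1: 31/4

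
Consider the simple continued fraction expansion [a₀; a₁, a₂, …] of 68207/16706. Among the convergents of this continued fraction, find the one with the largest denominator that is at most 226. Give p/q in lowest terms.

List convergents until the denominator exceeds the bound:
a_0 = 4: 4/1  (≤ bound)
a_1 = 12: 49/12  (≤ bound)
a_2 = 12: 592/145  (≤ bound)
a_3 = 1: 641/157  (≤ bound)
a_4 = 1: 1233/302  (> 226, stop)

641/157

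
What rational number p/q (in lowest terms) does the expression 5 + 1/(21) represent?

Build up convergents one term at a time:
a_0 = 5: 5/1
a_1 = 21: 106/21

106/21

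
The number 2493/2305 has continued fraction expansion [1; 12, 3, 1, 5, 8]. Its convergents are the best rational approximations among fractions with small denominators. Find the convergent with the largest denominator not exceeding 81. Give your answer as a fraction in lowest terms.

53/49

a_0 = 1: 1/1  (≤ bound)
a_1 = 12: 13/12  (≤ bound)
a_2 = 3: 40/37  (≤ bound)
a_3 = 1: 53/49  (≤ bound)
a_4 = 5: 305/282  (> 81, stop)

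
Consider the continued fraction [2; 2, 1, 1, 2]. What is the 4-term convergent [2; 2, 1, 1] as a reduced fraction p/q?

12/5

Starting at the tail and folding back:
Start with 1.
1 + 1/(1/1) = 1 + 1/1 = 2/1
2 + 1/(2/1) = 2 + 1/2 = 5/2
2 + 1/(5/2) = 2 + 2/5 = 12/5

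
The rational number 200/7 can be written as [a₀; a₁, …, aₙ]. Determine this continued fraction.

[28; 1, 1, 3]

Run the Euclidean algorithm, recording each quotient:
200 = 28·7 + 4, so a_0 = 28
7 = 1·4 + 3, so a_1 = 1
4 = 1·3 + 1, so a_2 = 1
3 = 3·1 + 0, so a_3 = 3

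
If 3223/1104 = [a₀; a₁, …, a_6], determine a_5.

Run the Euclidean algorithm, recording each quotient:
3223 ÷ 1104 → quotient 2, remainder 1015
1104 ÷ 1015 → quotient 1, remainder 89
1015 ÷ 89 → quotient 11, remainder 36
89 ÷ 36 → quotient 2, remainder 17
36 ÷ 17 → quotient 2, remainder 2
17 ÷ 2 → quotient 8, remainder 1

8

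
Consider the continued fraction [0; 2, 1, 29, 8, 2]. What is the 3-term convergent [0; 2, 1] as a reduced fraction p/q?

1/3

a_0 = 0: 0/1
a_1 = 2: 1/2
a_2 = 1: 1/3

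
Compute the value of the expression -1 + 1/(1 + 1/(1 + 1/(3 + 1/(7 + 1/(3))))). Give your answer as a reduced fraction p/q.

Start with 3.
7 + 1/(3/1) = 7 + 1/3 = 22/3
3 + 1/(22/3) = 3 + 3/22 = 69/22
1 + 1/(69/22) = 1 + 22/69 = 91/69
1 + 1/(91/69) = 1 + 69/91 = 160/91
-1 + 1/(160/91) = -1 + 91/160 = -69/160

-69/160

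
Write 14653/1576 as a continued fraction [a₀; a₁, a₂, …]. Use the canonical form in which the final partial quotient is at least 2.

⌊14653/1576⌋ = 9, remainder 469
⌊1576/469⌋ = 3, remainder 169
⌊469/169⌋ = 2, remainder 131
⌊169/131⌋ = 1, remainder 38
⌊131/38⌋ = 3, remainder 17
⌊38/17⌋ = 2, remainder 4
⌊17/4⌋ = 4, remainder 1
⌊4/1⌋ = 4, remainder 0

[9; 3, 2, 1, 3, 2, 4, 4]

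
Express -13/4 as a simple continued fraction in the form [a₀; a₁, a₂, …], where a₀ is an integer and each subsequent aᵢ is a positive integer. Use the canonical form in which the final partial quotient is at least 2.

[-4; 1, 3]

-13 = -4·4 + 3, so a_0 = -4
4 = 1·3 + 1, so a_1 = 1
3 = 3·1 + 0, so a_2 = 3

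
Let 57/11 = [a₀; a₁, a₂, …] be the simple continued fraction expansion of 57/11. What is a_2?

⌊57/11⌋ = 5, remainder 2
⌊11/2⌋ = 5, remainder 1
⌊2/1⌋ = 2, remainder 0

2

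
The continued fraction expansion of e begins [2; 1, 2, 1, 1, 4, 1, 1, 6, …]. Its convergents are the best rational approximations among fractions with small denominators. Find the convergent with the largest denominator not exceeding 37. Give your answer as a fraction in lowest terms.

87/32

List convergents until the denominator exceeds the bound:
a_0 = 2: 2/1  (≤ bound)
a_1 = 1: 3/1  (≤ bound)
a_2 = 2: 8/3  (≤ bound)
a_3 = 1: 11/4  (≤ bound)
a_4 = 1: 19/7  (≤ bound)
a_5 = 4: 87/32  (≤ bound)
a_6 = 1: 106/39  (> 37, stop)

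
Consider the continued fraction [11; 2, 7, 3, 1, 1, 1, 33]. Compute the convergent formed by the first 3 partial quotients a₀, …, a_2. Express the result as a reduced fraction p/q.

Compute successive convergents:
a_0 = 11: 11/1
a_1 = 2: 23/2
a_2 = 7: 172/15

172/15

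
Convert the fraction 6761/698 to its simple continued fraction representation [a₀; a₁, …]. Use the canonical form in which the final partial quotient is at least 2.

Apply division with remainder until the remainder is 0:
⌊6761/698⌋ = 9, remainder 479
⌊698/479⌋ = 1, remainder 219
⌊479/219⌋ = 2, remainder 41
⌊219/41⌋ = 5, remainder 14
⌊41/14⌋ = 2, remainder 13
⌊14/13⌋ = 1, remainder 1
⌊13/1⌋ = 13, remainder 0

[9; 1, 2, 5, 2, 1, 13]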